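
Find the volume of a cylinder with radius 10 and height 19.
Volume = pi * r² * h
Volume = pi * 10² * 19
Volume = pi * 100 * 19
Volume = pi * 1900
Volume = 5969.03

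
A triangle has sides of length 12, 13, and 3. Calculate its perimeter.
Perimeter = sum of all sides
Perimeter = 12 + 13 + 3
Perimeter = 28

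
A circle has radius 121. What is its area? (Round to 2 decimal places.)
Area = pi * r²
Area = pi * 121²
Area = pi * 14641
Area = 45996.06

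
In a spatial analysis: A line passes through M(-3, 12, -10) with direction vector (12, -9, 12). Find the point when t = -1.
P(-1) = (-3 + 12(-1), 12 + (-9)(-1), -10 + 12(-1)) = (-15, 21, -22)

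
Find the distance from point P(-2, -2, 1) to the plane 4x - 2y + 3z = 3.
d = |4(-2) + (-2)(-2) + 3(1) - (3)| / √(4² + (-2)² + 3²) = 4/√29 = 0.7428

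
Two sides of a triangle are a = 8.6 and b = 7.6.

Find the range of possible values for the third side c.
By the triangle inequality: |a - b| < c < a + b
|8.6 - 7.6| < c < 8.6 + 7.6
1 < c < 16.2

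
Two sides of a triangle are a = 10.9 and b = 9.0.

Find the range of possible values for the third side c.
By the triangle inequality: |a - b| < c < a + b
|10.9 - 9.0| < c < 10.9 + 9.0
1.9 < c < 19.9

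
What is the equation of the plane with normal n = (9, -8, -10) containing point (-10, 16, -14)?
d = n·P = (9)(-10) + (-8)(16) + (-10)(-14) = -78
Plane: 9x - 8y - 10z = -78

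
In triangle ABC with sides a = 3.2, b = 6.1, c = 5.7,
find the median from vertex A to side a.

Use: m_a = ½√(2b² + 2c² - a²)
m_a = ½√(2·6.1² + 2·5.7² - 3.2²)
m_a = ½√(74.42 + 64.98 - 10.24) = ½√129.16 = 5.682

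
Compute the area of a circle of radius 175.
Area = pi * r²
Area = pi * 175²
Area = pi * 30625
Area = 96211.28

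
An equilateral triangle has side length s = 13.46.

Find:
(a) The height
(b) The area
(a) Height h = s·√3/2 = 13.46·√3/2 = 11.66
(b) Area = (√3/4)·s² = (√3/4)·13.46² = (√3/4)·181.172 = 78.45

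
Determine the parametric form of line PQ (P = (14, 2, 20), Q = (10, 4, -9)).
Direction vector d = Q - P = (-4, 2, -29)
x = 14 - 4t, y = 2 + 2t, z = 20 - 29t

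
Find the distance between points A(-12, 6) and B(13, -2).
Using the distance formula: d = sqrt((x₂-x₁)² + (y₂-y₁)²)
dx = 13 - (-12) = 25
dy = (-2) - 6 = -8
d = sqrt(25² + (-8)²) = sqrt(625 + 64) = sqrt(689) = 26.25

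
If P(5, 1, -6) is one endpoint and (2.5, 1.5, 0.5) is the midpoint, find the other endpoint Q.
Q = (2×2.5 - 5, 2×1.5 - 1, 2×0.5 - (-6)) = (0, 2, 7)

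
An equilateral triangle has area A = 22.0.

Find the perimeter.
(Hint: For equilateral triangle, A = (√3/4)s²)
A = (√3/4)s²  →  s² = 4A/√3 = 4·22.0/√3 = 50.8068
s = 7.12789
Perimeter = 3s = 21.38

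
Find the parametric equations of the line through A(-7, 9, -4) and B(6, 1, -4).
Direction vector d = B - A = (13, -8, 0)
x = -7 + 13t, y = 9 - 8t, z = -4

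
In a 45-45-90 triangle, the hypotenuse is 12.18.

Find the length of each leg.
In a 45-45-90 triangle, hypotenuse = leg·√2  →  leg = hypotenuse/√2
leg = 12.18/√2 = 8.613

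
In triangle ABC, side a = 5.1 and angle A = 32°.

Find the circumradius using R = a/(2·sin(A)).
R = a/(2·sin(A)) = 5.1/(2·sin(32°))
R = 5.1/(2·0.529919) = 5.1/1.059839 = 4.812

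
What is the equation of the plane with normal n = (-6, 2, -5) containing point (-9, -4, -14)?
d = n·P = (-6)(-9) + (2)(-4) + (-5)(-14) = 116
Plane: -6x + 2y - 5z = 116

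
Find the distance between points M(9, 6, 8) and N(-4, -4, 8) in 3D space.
d = √[(-13)² + (-10)² + (0)²] = √269 = 16.4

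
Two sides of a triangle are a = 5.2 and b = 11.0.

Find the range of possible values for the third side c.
By the triangle inequality: |a - b| < c < a + b
|5.2 - 11.0| < c < 5.2 + 11.0
5.8 < c < 16.2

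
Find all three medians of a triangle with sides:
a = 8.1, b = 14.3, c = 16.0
Using m_x = ½√(2y² + 2z² - x²):
m_a = ½√(2·14.3² + 2·16.0² - 8.1²) = ½√855.37 = 14.62
m_b = ½√(2·8.1² + 2·16.0² - 14.3²) = ½√438.73 = 10.47
m_c = ½√(2·8.1² + 2·14.3² - 16.0²) = ½√284.2 = 8.429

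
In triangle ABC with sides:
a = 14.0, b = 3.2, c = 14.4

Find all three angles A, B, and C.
By the law of cosines:
cos(A) = (b² + c² - a²)/(2bc) = 0.234375  →  A = 76.45°
cos(B) = (a² + c² - b²)/(2ac) = 0.975000  →  B = 12.84°
cos(C) = (a² + b² - c²)/(2ab) = -0.012500  →  C = 90.72°
Check: A + B + C = 180.0° ✓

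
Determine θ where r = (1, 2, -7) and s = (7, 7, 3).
r·s = 0, |r|² = 54, |s|² = 107
cos θ = 0/√5778 ≈ 0.0
θ ≈ 90.0°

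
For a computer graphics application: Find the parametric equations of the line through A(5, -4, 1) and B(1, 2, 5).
Direction vector d = B - A = (-4, 6, 4)
x = 5 - 4t, y = -4 + 6t, z = 1 + 4t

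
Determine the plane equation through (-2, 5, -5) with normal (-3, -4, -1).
d = n·P = (-3)(-2) + (-4)(5) + (-1)(-5) = -9
Plane: -3x - 4y - z = -9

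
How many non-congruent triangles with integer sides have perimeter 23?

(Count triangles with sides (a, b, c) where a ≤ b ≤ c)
With a ≤ b ≤ c and a + b + c = 23, the triangle inequality a + b > c gives c < 23/2, so c ≤ 11.
Iterate a from 1 to ⌊p/3⌋ = 7; for each a, b ranges from a to ⌊(p−a)/2⌋ with c = p − a − b, keeping only c ≥ b.
Triples: (1, 11, 11), (2, 10, 11), (3, 9, 11), …
Count = 14 triangles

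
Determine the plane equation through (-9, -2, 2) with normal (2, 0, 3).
d = n·P = (2)(-9) + (0)(-2) + (3)(2) = -12
Plane: 2x + 3z = -12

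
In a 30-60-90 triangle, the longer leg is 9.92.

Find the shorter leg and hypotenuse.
In a 30-60-90 triangle, sides are in ratio 1 : √3 : 2.
Long leg = short leg·√3  →  short leg = 9.92/√3 = 5.727
Hypotenuse = 2·(short leg) = 2·9.92/√3 = 11.45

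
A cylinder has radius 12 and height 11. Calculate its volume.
Volume = pi * r² * h
Volume = pi * 12² * 11
Volume = pi * 144 * 11
Volume = pi * 1584
Volume = 4976.28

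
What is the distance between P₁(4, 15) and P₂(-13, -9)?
Using the distance formula: d = sqrt((x₂-x₁)² + (y₂-y₁)²)
dx = (-13) - 4 = -17
dy = (-9) - 15 = -24
d = sqrt((-17)² + (-24)²) = sqrt(289 + 576) = sqrt(865) = 29.41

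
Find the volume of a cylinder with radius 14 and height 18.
Volume = pi * r² * h
Volume = pi * 14² * 18
Volume = pi * 196 * 18
Volume = pi * 3528
Volume = 11083.54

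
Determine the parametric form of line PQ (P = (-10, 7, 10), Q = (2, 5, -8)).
Direction vector d = Q - P = (12, -2, -18)
x = -10 + 12t, y = 7 - 2t, z = 10 - 18t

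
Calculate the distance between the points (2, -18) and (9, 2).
Using the distance formula: d = sqrt((x₂-x₁)² + (y₂-y₁)²)
dx = 9 - 2 = 7
dy = 2 - (-18) = 20
d = sqrt(7² + 20²) = sqrt(49 + 400) = sqrt(449) = 21.19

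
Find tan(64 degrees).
tan(64 degrees) = 2.0503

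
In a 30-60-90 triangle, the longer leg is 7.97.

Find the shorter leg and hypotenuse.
In a 30-60-90 triangle, sides are in ratio 1 : √3 : 2.
Long leg = short leg·√3  →  short leg = 7.97/√3 = 4.601
Hypotenuse = 2·(short leg) = 2·7.97/√3 = 9.203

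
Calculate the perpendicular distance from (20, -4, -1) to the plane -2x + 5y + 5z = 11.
d = |(-2)(20) + 5(-4) + 5(-1) - (11)| / √((-2)² + 5² + 5²) = 76/√54 = 10.34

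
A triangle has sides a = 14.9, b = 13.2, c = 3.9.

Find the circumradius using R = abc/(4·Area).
s = (a+b+c)/2 = 16
Area = √(s(s-a)(s-b)(s-c)) = √(16·1.1·2.8·12.1) = 24.419
R = abc/(4·Area) = (14.9·13.2·3.9)/(4·24.419) = 767.052/97.676 = 7.853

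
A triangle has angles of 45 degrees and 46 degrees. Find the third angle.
Sum of angles in a triangle = 180 degrees
Third angle = 180 - 45 - 46
Third angle = 89 degrees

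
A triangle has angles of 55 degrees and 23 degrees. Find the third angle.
Sum of angles in a triangle = 180 degrees
Third angle = 180 - 55 - 23
Third angle = 102 degrees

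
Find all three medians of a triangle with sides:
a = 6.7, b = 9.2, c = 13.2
Using m_x = ½√(2y² + 2z² - x²):
m_a = ½√(2·9.2² + 2·13.2² - 6.7²) = ½√472.87 = 10.87
m_b = ½√(2·6.7² + 2·13.2² - 9.2²) = ½√353.62 = 9.402
m_c = ½√(2·6.7² + 2·9.2² - 13.2²) = ½√84.82 = 4.605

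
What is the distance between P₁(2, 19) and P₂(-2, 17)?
Using the distance formula: d = sqrt((x₂-x₁)² + (y₂-y₁)²)
dx = (-2) - 2 = -4
dy = 17 - 19 = -2
d = sqrt((-4)² + (-2)²) = sqrt(16 + 4) = sqrt(20) = 4.47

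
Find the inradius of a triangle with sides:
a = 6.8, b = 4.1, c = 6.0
s = (a+b+c)/2 = (6.8+4.1+6.0)/2 = 8.45
Area = √(s(s-a)(s-b)(s-c)) = √(8.45·1.65·4.35·2.45) = 12.1898
r = Area/s = 12.1898/8.45 = 1.443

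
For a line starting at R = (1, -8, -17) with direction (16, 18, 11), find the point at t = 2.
P(2) = (1 + 16(2), -8 + 18(2), -17 + 11(2)) = (33, 28, 5)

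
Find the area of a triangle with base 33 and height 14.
Area = (1/2) * base * height
Area = (1/2) * 33 * 14
Area = 231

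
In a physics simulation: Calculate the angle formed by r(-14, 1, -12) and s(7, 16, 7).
r·s = -166, |r|² = 341, |s|² = 354
cos θ = -166/√120714 ≈ -0.4778
θ ≈ 118.5°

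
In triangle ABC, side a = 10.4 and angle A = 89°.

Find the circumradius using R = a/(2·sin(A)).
R = a/(2·sin(A)) = 10.4/(2·sin(89°))
R = 10.4/(2·0.999848) = 10.4/1.999695 = 5.201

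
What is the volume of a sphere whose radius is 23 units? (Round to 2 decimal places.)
Volume = (4/3) * pi * r³
Volume = (4/3) * pi * 23³
Volume = (4/3) * pi * 12167
Volume = 50965.01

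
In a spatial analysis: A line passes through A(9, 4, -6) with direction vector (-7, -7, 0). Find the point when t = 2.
P(2) = (9 + (-7)(2), 4 + (-7)(2), -6 + 0(2)) = (-5, -10, -6)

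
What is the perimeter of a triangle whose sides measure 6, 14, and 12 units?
Perimeter = sum of all sides
Perimeter = 6 + 14 + 12
Perimeter = 32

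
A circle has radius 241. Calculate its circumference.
Circumference = 2 * pi * r
Circumference = 2 * pi * 241
Circumference = 1514.25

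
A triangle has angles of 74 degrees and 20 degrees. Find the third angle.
Sum of angles in a triangle = 180 degrees
Third angle = 180 - 74 - 20
Third angle = 86 degrees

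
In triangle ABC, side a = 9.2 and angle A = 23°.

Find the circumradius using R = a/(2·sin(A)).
R = a/(2·sin(A)) = 9.2/(2·sin(23°))
R = 9.2/(2·0.390731) = 9.2/0.781462 = 11.77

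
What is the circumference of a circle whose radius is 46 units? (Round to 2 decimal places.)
Circumference = 2 * pi * r
Circumference = 2 * pi * 46
Circumference = 289.03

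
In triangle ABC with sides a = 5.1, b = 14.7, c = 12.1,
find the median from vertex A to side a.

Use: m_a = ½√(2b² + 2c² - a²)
m_a = ½√(2·14.7² + 2·12.1² - 5.1²)
m_a = ½√(432.18 + 292.82 - 26.01) = ½√698.99 = 13.22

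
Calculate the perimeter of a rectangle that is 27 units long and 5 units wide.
Perimeter = 2 * (length + width)
Perimeter = 2 * (27 + 5)
Perimeter = 2 * 32
Perimeter = 64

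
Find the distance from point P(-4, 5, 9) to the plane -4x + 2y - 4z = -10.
d = |(-4)(-4) + 2(5) + (-4)(9) - (-10)| / √((-4)² + 2² + (-4)²) = 0/√36 = 0.0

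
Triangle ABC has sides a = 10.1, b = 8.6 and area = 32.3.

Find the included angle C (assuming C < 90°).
Area = ½ab·sin(C)  →  sin(C) = 2·Area/(ab)
sin(C) = 2·32.3/(10.1·8.6) = 0.743726
C = arcsin(0.743726) = 48.05°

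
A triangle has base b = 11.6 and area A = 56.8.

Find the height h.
A = ½bh  →  h = 2A/b
h = 2·56.8/11.6 = 9.793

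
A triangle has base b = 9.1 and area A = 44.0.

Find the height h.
A = ½bh  →  h = 2A/b
h = 2·44.0/9.1 = 9.67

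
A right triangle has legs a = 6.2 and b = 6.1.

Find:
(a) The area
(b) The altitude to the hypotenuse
(a) Area = ½ab = ½·6.2·6.1 = 18.91
(b) Hypotenuse c = √(6.2² + 6.1²) = √75.65 = 8.6977
    Area = ½·c·h_c  →  h_c = 2·Area/c = 2·18.91/8.6977 = 4.348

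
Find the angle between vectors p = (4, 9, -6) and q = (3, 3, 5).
p·q = 9, |p|² = 133, |q|² = 43
cos θ = 9/√5719 ≈ 0.119
θ ≈ 83.17°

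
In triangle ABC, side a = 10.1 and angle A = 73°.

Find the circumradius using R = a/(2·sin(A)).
R = a/(2·sin(A)) = 10.1/(2·sin(73°))
R = 10.1/(2·0.956305) = 10.1/1.912610 = 5.281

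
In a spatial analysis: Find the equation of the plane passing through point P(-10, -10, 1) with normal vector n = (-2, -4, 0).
d = n·P = (-2)(-10) + (-4)(-10) + (0)(1) = 60
Plane: -2x - 4y = 60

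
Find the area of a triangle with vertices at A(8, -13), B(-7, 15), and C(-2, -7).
Using the coordinate formula: Area = (1/2)|x₁(y₂-y₃) + x₂(y₃-y₁) + x₃(y₁-y₂)|
Area = (1/2)|8(15-(-7)) + (-7)((-7)-(-13)) + (-2)((-13)-15)|
Area = (1/2)|8*22 + (-7)*6 + (-2)*(-28)|
Area = (1/2)|176 + (-42) + 56|
Area = (1/2)*190 = 95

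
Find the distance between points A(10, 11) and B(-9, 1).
Using the distance formula: d = sqrt((x₂-x₁)² + (y₂-y₁)²)
dx = (-9) - 10 = -19
dy = 1 - 11 = -10
d = sqrt((-19)² + (-10)²) = sqrt(361 + 100) = sqrt(461) = 21.47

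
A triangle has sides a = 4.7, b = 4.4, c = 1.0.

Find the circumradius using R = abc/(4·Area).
s = (a+b+c)/2 = 5.05
Area = √(s(s-a)(s-b)(s-c)) = √(5.05·0.35·0.65·4.05) = 2.15707
R = abc/(4·Area) = (4.7·4.4·1.0)/(4·2.15707) = 20.68/8.62828 = 2.397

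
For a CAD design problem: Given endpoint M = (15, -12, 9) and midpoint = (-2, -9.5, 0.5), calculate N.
N = (2×(-2) - 15, 2×(-9.5) - (-12), 2×0.5 - 9) = (-19, -7, -8)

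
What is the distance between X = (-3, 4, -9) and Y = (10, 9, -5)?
d = √[(13)² + (5)² + (4)²] = √210 = 14.49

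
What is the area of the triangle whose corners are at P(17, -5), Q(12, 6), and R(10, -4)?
Using the coordinate formula: Area = (1/2)|x₁(y₂-y₃) + x₂(y₃-y₁) + x₃(y₁-y₂)|
Area = (1/2)|17(6-(-4)) + 12((-4)-(-5)) + 10((-5)-6)|
Area = (1/2)|17*10 + 12*1 + 10*(-11)|
Area = (1/2)|170 + 12 + (-110)|
Area = (1/2)*72 = 36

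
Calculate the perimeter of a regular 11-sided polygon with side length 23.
Perimeter = number of sides * side length
Perimeter = 11 * 23
Perimeter = 253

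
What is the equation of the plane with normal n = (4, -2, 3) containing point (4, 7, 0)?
d = n·P = (4)(4) + (-2)(7) + (3)(0) = 2
Plane: 4x - 2y + 3z = 2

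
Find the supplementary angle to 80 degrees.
Supplementary angles sum to 180 degrees.
Other angle = 180 - 80
Other angle = 100 degrees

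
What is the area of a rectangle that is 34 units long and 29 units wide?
Area = length * width
Area = 34 * 29
Area = 986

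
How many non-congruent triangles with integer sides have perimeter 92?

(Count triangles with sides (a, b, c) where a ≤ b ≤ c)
With a ≤ b ≤ c and a + b + c = 92, the triangle inequality a + b > c gives c < 92/2, so c ≤ 45.
Iterate a from 1 to ⌊p/3⌋ = 30; for each a, b ranges from a to ⌊(p−a)/2⌋ with c = p − a − b, keeping only c ≥ b.
Triples: (2, 45, 45), (3, 44, 45), (4, 43, 45), …
Count = 176 triangles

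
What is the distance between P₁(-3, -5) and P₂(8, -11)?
Using the distance formula: d = sqrt((x₂-x₁)² + (y₂-y₁)²)
dx = 8 - (-3) = 11
dy = (-11) - (-5) = -6
d = sqrt(11² + (-6)²) = sqrt(121 + 36) = sqrt(157) = 12.53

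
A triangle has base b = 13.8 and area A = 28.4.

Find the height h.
A = ½bh  →  h = 2A/b
h = 2·28.4/13.8 = 4.116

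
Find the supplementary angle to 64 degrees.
Supplementary angles sum to 180 degrees.
Other angle = 180 - 64
Other angle = 116 degrees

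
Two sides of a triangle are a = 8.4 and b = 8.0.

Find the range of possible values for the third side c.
By the triangle inequality: |a - b| < c < a + b
|8.4 - 8.0| < c < 8.4 + 8.0
0.4 < c < 16.4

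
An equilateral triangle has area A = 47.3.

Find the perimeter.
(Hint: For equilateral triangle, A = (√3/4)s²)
A = (√3/4)s²  →  s² = 4A/√3 = 4·47.3/√3 = 109.235
s = 10.4515
Perimeter = 3s = 31.35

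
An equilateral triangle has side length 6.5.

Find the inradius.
For an equilateral triangle, r = s/(2√3) where s is the side.
r = 6.5/(2√3) = 6.5/3.464102 = 1.876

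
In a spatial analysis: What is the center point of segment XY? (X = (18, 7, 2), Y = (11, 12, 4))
Midpoint = ((18+11)/2, (7+12)/2, (2+4)/2) = (14.5, 9.5, 3)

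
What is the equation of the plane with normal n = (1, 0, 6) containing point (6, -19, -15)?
d = n·P = (1)(6) + (0)(-19) + (6)(-15) = -84
Plane: x + 6z = -84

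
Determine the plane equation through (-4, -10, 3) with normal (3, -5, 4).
d = n·P = (3)(-4) + (-5)(-10) + (4)(3) = 50
Plane: 3x - 5y + 4z = 50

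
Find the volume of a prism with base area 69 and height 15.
Volume = base area * height
Volume = 69 * 15
Volume = 1035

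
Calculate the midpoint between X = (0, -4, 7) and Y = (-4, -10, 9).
Midpoint = ((0-4)/2, (-4-10)/2, (7+9)/2) = (-2, -7, 8)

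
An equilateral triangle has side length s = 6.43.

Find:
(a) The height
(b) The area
(a) Height h = s·√3/2 = 6.43·√3/2 = 5.569
(b) Area = (√3/4)·s² = (√3/4)·6.43² = (√3/4)·41.3449 = 17.9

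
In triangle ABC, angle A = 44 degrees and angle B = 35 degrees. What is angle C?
Sum of angles in a triangle = 180 degrees
Third angle = 180 - 44 - 35
Third angle = 101 degrees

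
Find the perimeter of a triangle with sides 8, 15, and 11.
Perimeter = sum of all sides
Perimeter = 8 + 15 + 11
Perimeter = 34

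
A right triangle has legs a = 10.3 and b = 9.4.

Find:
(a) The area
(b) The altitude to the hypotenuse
(a) Area = ½ab = ½·10.3·9.4 = 48.41
(b) Hypotenuse c = √(10.3² + 9.4²) = √194.45 = 13.9445
    Area = ½·c·h_c  →  h_c = 2·Area/c = 2·48.41/13.9445 = 6.943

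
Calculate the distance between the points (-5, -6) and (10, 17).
Using the distance formula: d = sqrt((x₂-x₁)² + (y₂-y₁)²)
dx = 10 - (-5) = 15
dy = 17 - (-6) = 23
d = sqrt(15² + 23²) = sqrt(225 + 529) = sqrt(754) = 27.46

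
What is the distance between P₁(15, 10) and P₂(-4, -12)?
Using the distance formula: d = sqrt((x₂-x₁)² + (y₂-y₁)²)
dx = (-4) - 15 = -19
dy = (-12) - 10 = -22
d = sqrt((-19)² + (-22)²) = sqrt(361 + 484) = sqrt(845) = 29.07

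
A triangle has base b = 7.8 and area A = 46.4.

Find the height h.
A = ½bh  →  h = 2A/b
h = 2·46.4/7.8 = 11.9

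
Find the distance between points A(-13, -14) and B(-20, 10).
Using the distance formula: d = sqrt((x₂-x₁)² + (y₂-y₁)²)
dx = (-20) - (-13) = -7
dy = 10 - (-14) = 24
d = sqrt((-7)² + 24²) = sqrt(49 + 576) = sqrt(625) = 25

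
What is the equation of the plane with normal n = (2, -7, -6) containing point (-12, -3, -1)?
d = n·P = (2)(-12) + (-7)(-3) + (-6)(-1) = 3
Plane: 2x - 7y - 6z = 3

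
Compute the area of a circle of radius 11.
Area = pi * r²
Area = pi * 11²
Area = pi * 121
Area = 380.13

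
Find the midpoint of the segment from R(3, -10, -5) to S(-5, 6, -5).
Midpoint = ((3-5)/2, (-10+6)/2, (-5-5)/2) = (-1, -2, -5)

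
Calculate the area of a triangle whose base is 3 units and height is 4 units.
Area = (1/2) * base * height
Area = (1/2) * 3 * 4
Area = 6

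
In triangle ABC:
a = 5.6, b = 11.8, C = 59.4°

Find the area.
Using A = ½ab·sin(C):
A = ½·5.6·11.8·sin(59.4°) = ½·66.08·0.860742 = 28.44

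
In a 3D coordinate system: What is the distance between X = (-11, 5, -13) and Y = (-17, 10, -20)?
d = √[(-6)² + (5)² + (-7)²] = √110 = 10.49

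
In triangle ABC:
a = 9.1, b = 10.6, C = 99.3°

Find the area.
Using A = ½ab·sin(C):
A = ½·9.1·10.6·sin(99.3°) = ½·96.46·0.986856 = 47.6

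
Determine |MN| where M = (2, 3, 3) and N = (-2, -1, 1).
d = √[(-4)² + (-4)² + (-2)²] = √36 = 6.0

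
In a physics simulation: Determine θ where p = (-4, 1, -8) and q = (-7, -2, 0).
p·q = 26, |p|² = 81, |q|² = 53
cos θ = 26/√4293 ≈ 0.3968
θ ≈ 66.62°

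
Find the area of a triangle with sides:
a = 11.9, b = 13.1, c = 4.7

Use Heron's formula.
s = (a+b+c)/2 = (11.9+13.1+4.7)/2 = 14.85
A = √(s(s-a)(s-b)(s-c)) = √(14.85·2.95·1.75·10.15)
A = √778.131 = 27.89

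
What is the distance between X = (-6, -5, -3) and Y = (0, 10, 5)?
d = √[(6)² + (15)² + (8)²] = √325 = 18.03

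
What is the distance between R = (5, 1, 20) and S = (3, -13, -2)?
d = √[(-2)² + (-14)² + (-22)²] = √684 = 26.15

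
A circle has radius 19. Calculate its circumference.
Circumference = 2 * pi * r
Circumference = 2 * pi * 19
Circumference = 119.38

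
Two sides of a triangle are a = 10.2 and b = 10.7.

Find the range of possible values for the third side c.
By the triangle inequality: |a - b| < c < a + b
|10.2 - 10.7| < c < 10.2 + 10.7
0.5 < c < 20.9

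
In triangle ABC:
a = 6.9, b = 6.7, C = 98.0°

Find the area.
Using A = ½ab·sin(C):
A = ½·6.9·6.7·sin(98.0°) = ½·46.23·0.990268 = 22.89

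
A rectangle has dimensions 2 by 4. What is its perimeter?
Perimeter = 2 * (length + width)
Perimeter = 2 * (2 + 4)
Perimeter = 2 * 6
Perimeter = 12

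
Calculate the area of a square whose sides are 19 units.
Area = s²
Area = 19²
Area = 361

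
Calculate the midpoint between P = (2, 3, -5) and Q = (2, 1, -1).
Midpoint = ((2+2)/2, (3+1)/2, (-5-1)/2) = (2, 2, -3)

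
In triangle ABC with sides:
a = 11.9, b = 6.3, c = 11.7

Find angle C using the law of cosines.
cos(C) = (a² + b² - c²)/(2ab)
cos(C) = (11.9² + 6.3² - 11.7²)/(2·11.9·6.3) = 44.41/149.94 = 0.296185
C = arccos(0.296185) = 72.77°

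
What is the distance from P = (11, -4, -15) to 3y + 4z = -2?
d = |0(11) + 3(-4) + 4(-15) - (-2)| / √(0² + 3² + 4²) = 70/√25 = 14.0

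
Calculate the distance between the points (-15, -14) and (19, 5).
Using the distance formula: d = sqrt((x₂-x₁)² + (y₂-y₁)²)
dx = 19 - (-15) = 34
dy = 5 - (-14) = 19
d = sqrt(34² + 19²) = sqrt(1156 + 361) = sqrt(1517) = 38.95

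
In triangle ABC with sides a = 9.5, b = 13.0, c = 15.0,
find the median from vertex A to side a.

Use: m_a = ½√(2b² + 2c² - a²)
m_a = ½√(2·13.0² + 2·15.0² - 9.5²)
m_a = ½√(338 + 450 - 90.25) = ½√697.75 = 13.21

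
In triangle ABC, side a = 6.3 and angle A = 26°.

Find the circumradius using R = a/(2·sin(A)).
R = a/(2·sin(A)) = 6.3/(2·sin(26°))
R = 6.3/(2·0.438371) = 6.3/0.876742 = 7.186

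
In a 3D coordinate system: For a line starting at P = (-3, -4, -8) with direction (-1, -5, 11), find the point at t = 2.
P(2) = (-3 + (-1)(2), -4 + (-5)(2), -8 + 11(2)) = (-5, -14, 14)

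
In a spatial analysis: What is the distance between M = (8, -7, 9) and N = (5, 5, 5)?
d = √[(-3)² + (12)² + (-4)²] = √169 = 13.0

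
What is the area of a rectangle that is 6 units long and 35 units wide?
Area = length * width
Area = 6 * 35
Area = 210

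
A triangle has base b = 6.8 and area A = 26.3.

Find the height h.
A = ½bh  →  h = 2A/b
h = 2·26.3/6.8 = 7.735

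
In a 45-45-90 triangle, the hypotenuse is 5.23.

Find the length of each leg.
In a 45-45-90 triangle, hypotenuse = leg·√2  →  leg = hypotenuse/√2
leg = 5.23/√2 = 3.698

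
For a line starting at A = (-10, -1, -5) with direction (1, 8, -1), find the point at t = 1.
P(1) = (-10 + 1(1), -1 + 8(1), -5 + (-1)(1)) = (-9, 7, -6)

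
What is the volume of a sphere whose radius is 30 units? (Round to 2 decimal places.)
Volume = (4/3) * pi * r³
Volume = (4/3) * pi * 30³
Volume = (4/3) * pi * 27000
Volume = 113097.34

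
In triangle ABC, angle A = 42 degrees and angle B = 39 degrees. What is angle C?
Sum of angles in a triangle = 180 degrees
Third angle = 180 - 42 - 39
Third angle = 99 degrees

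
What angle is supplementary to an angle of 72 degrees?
Supplementary angles sum to 180 degrees.
Other angle = 180 - 72
Other angle = 108 degrees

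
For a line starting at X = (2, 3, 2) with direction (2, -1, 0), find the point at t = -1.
P(-1) = (2 + 2(-1), 3 + (-1)(-1), 2 + 0(-1)) = (0, 4, 2)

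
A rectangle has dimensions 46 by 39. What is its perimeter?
Perimeter = 2 * (length + width)
Perimeter = 2 * (46 + 39)
Perimeter = 2 * 85
Perimeter = 170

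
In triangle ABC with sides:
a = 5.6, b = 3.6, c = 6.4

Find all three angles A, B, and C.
By the law of cosines:
cos(A) = (b² + c² - a²)/(2bc) = 0.489583  →  A = 60.69°
cos(B) = (a² + c² - b²)/(2ac) = 0.828125  →  B = 34.09°
cos(C) = (a² + b² - c²)/(2ab) = 0.083333  →  C = 85.22°
Check: A + B + C = 180.0° ✓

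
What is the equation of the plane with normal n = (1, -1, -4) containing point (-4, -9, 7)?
d = n·P = (1)(-4) + (-1)(-9) + (-4)(7) = -23
Plane: x - y - 4z = -23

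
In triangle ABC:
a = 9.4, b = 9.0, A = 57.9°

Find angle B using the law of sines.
sin(B)/b = sin(A)/a
sin(B) = b·sin(A)/a = 9.0·sin(57.9°)/9.4 = 0.811074
B = arcsin(0.811074) = 54.2°  (b ≤ a, so B ≤ A and the acute solution is unique)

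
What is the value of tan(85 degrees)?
tan(85 degrees) = 11.4301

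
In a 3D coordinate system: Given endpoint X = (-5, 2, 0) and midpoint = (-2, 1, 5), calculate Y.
Y = (2×(-2) - (-5), 2×1 - 2, 2×5 - 0) = (1, 0, 10)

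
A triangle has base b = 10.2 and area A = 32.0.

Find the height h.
A = ½bh  →  h = 2A/b
h = 2·32.0/10.2 = 6.275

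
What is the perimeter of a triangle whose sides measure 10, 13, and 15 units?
Perimeter = sum of all sides
Perimeter = 10 + 13 + 15
Perimeter = 38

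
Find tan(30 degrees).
tan(30 degrees) = sqrt(3)/3
Decimal approximation: 0.5774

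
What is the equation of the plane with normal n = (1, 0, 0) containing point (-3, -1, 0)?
d = n·P = (1)(-3) + (0)(-1) + (0)(0) = -3
Plane: x = -3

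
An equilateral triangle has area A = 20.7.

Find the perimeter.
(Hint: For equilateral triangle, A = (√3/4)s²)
A = (√3/4)s²  →  s² = 4A/√3 = 4·20.7/√3 = 47.8046
s = 6.91409
Perimeter = 3s = 20.74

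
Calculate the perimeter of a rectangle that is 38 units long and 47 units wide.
Perimeter = 2 * (length + width)
Perimeter = 2 * (38 + 47)
Perimeter = 2 * 85
Perimeter = 170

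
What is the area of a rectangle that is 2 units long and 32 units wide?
Area = length * width
Area = 2 * 32
Area = 64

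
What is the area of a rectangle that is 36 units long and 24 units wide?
Area = length * width
Area = 36 * 24
Area = 864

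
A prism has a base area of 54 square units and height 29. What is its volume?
Volume = base area * height
Volume = 54 * 29
Volume = 1566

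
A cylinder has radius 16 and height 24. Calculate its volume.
Volume = pi * r² * h
Volume = pi * 16² * 24
Volume = pi * 256 * 24
Volume = pi * 6144
Volume = 19301.95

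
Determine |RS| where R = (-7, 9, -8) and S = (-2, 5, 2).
d = √[(5)² + (-4)² + (10)²] = √141 = 11.87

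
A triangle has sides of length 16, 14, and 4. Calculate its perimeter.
Perimeter = sum of all sides
Perimeter = 16 + 14 + 4
Perimeter = 34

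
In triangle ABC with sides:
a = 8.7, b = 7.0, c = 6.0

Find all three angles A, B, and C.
By the law of cosines:
cos(A) = (b² + c² - a²)/(2bc) = 0.110833  →  A = 83.64°
cos(B) = (a² + c² - b²)/(2ac) = 0.600479  →  B = 53.1°
cos(C) = (a² + b² - c²)/(2ab) = 0.728161  →  C = 43.27°
Check: A + B + C = 180.0° ✓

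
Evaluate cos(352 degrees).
cos(352 degrees) = 0.9903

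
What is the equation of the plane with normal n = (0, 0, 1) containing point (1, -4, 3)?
d = n·P = (0)(1) + (0)(-4) + (1)(3) = 3
Plane: z = 3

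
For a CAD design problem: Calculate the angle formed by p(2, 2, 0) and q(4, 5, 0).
p·q = 18, |p|² = 8, |q|² = 41
cos θ = 18/√328 ≈ 0.9939
θ ≈ 6.34°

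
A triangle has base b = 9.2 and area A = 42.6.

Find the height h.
A = ½bh  →  h = 2A/b
h = 2·42.6/9.2 = 9.261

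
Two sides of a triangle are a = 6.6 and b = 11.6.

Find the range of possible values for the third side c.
By the triangle inequality: |a - b| < c < a + b
|6.6 - 11.6| < c < 6.6 + 11.6
5 < c < 18.2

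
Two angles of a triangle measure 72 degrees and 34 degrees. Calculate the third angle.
Sum of angles in a triangle = 180 degrees
Third angle = 180 - 72 - 34
Third angle = 74 degrees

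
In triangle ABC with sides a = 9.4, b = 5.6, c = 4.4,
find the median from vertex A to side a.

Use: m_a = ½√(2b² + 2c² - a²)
m_a = ½√(2·5.6² + 2·4.4² - 9.4²)
m_a = ½√(62.72 + 38.72 - 88.36) = ½√13.08 = 1.808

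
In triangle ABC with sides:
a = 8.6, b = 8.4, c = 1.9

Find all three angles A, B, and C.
By the law of cosines:
cos(A) = (b² + c² - a²)/(2bc) = 0.006579  →  A = 89.62°
cos(B) = (a² + c² - b²)/(2ac) = 0.214504  →  B = 77.61°
cos(C) = (a² + b² - c²)/(2ab) = 0.975291  →  C = 12.76°
Check: A + B + C = 180.0° ✓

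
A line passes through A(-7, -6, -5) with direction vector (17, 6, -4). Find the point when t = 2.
P(2) = (-7 + 17(2), -6 + 6(2), -5 + (-4)(2)) = (27, 6, -13)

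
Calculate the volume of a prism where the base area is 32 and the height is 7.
Volume = base area * height
Volume = 32 * 7
Volume = 224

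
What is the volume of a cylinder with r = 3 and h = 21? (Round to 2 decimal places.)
Volume = pi * r² * h
Volume = pi * 3² * 21
Volume = pi * 9 * 21
Volume = pi * 189
Volume = 593.76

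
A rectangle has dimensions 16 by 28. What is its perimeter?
Perimeter = 2 * (length + width)
Perimeter = 2 * (16 + 28)
Perimeter = 2 * 44
Perimeter = 88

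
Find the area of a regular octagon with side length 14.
For a regular 8-gon with side length s = 14:
Apothem a = s / (2*tan(pi/8)) = 14 / (2*tan(pi/8)) ≈ 16.8995
Perimeter P = 8 * 14 = 112
Area = (1/2) * P * a = (1/2) * 112 * 16.8995 = 946.37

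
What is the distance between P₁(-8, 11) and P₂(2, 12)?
Using the distance formula: d = sqrt((x₂-x₁)² + (y₂-y₁)²)
dx = 2 - (-8) = 10
dy = 12 - 11 = 1
d = sqrt(10² + 1²) = sqrt(100 + 1) = sqrt(101) = 10.05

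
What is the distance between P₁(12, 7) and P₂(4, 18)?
Using the distance formula: d = sqrt((x₂-x₁)² + (y₂-y₁)²)
dx = 4 - 12 = -8
dy = 18 - 7 = 11
d = sqrt((-8)² + 11²) = sqrt(64 + 121) = sqrt(185) = 13.60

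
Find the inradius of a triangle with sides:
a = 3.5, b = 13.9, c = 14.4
s = (a+b+c)/2 = (3.5+13.9+14.4)/2 = 15.9
Area = √(s(s-a)(s-b)(s-c)) = √(15.9·12.4·2·1.5) = 24.3204
r = Area/s = 24.3204/15.9 = 1.53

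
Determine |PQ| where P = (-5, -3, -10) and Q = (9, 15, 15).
d = √[(14)² + (18)² + (25)²] = √1145 = 33.84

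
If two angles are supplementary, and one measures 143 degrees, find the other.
Supplementary angles sum to 180 degrees.
Other angle = 180 - 143
Other angle = 37 degrees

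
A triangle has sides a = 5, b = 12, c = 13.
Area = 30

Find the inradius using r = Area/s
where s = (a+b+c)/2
s = (5+12+13)/2 = 15
r = Area/s = 30/15 = 2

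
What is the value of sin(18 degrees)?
sin(18 degrees) = 0.309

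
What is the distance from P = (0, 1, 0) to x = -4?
d = |1(0) + 0(1) + 0(0) - (-4)| / √(1² + 0² + 0²) = 4/√1 = 4.0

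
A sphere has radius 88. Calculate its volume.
Volume = (4/3) * pi * r³
Volume = (4/3) * pi * 88³
Volume = (4/3) * pi * 681472
Volume = 2854543.24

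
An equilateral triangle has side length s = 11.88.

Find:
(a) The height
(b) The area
(a) Height h = s·√3/2 = 11.88·√3/2 = 10.29
(b) Area = (√3/4)·s² = (√3/4)·11.88² = (√3/4)·141.134 = 61.11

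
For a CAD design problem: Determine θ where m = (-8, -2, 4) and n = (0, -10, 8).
m·n = 52, |m|² = 84, |n|² = 164
cos θ = 52/√13776 ≈ 0.443
θ ≈ 63.7°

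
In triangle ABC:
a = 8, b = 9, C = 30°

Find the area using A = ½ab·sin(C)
A = ½·8·9·sin(30°) = ½·72·0.500000 = 18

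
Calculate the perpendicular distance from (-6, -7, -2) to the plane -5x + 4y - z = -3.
d = |(-5)(-6) + 4(-7) + (-1)(-2) - (-3)| / √((-5)² + 4² + (-1)²) = 7/√42 = 1.08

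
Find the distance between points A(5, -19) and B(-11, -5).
Using the distance formula: d = sqrt((x₂-x₁)² + (y₂-y₁)²)
dx = (-11) - 5 = -16
dy = (-5) - (-19) = 14
d = sqrt((-16)² + 14²) = sqrt(256 + 196) = sqrt(452) = 21.26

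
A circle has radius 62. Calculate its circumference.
Circumference = 2 * pi * r
Circumference = 2 * pi * 62
Circumference = 389.56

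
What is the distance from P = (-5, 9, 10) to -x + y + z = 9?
d = |(-1)(-5) + 1(9) + 1(10) - (9)| / √((-1)² + 1² + 1²) = 15/√3 = 8.66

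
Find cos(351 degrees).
cos(351 degrees) = 0.9877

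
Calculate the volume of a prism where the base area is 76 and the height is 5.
Volume = base area * height
Volume = 76 * 5
Volume = 380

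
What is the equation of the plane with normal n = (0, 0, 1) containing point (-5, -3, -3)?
d = n·P = (0)(-5) + (0)(-3) + (1)(-3) = -3
Plane: z = -3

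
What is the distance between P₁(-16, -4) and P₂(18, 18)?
Using the distance formula: d = sqrt((x₂-x₁)² + (y₂-y₁)²)
dx = 18 - (-16) = 34
dy = 18 - (-4) = 22
d = sqrt(34² + 22²) = sqrt(1156 + 484) = sqrt(1640) = 40.50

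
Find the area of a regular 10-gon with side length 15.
For a regular 10-gon with side length s = 15:
Apothem a = s / (2*tan(pi/10)) = 15 / (2*tan(pi/10)) ≈ 23.08263
Perimeter P = 10 * 15 = 150
Area = (1/2) * P * a = (1/2) * 150 * 23.08263 = 1731.20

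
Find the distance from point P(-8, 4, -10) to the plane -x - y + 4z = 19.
d = |(-1)(-8) + (-1)(4) + 4(-10) - (19)| / √((-1)² + (-1)² + 4²) = 55/√18 = 12.96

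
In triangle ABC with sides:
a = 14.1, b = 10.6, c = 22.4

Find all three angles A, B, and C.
By the law of cosines:
cos(A) = (b² + c² - a²)/(2bc) = 0.874558  →  A = 29.01°
cos(B) = (a² + c² - b²)/(2ac) = 0.931184  →  B = 21.38°
cos(C) = (a² + b² - c²)/(2ab) = -0.637595  →  C = 129.6°
Check: A + B + C = 180.0° ✓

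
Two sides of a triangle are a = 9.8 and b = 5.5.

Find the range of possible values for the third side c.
By the triangle inequality: |a - b| < c < a + b
|9.8 - 5.5| < c < 9.8 + 5.5
4.3 < c < 15.3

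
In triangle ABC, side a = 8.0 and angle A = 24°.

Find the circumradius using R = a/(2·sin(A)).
R = a/(2·sin(A)) = 8.0/(2·sin(24°))
R = 8.0/(2·0.406737) = 8.0/0.813473 = 9.834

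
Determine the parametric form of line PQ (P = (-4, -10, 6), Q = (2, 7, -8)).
Direction vector d = Q - P = (6, 17, -14)
x = -4 + 6t, y = -10 + 17t, z = 6 - 14t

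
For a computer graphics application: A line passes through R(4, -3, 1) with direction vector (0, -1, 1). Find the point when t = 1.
P(1) = (4 + 0(1), -3 + (-1)(1), 1 + 1(1)) = (4, -4, 2)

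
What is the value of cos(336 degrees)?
cos(336 degrees) = 0.9135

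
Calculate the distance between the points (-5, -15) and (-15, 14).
Using the distance formula: d = sqrt((x₂-x₁)² + (y₂-y₁)²)
dx = (-15) - (-5) = -10
dy = 14 - (-15) = 29
d = sqrt((-10)² + 29²) = sqrt(100 + 841) = sqrt(941) = 30.68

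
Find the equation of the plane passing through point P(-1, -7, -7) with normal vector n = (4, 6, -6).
d = n·P = (4)(-1) + (6)(-7) + (-6)(-7) = -4
Plane: 4x + 6y - 6z = -4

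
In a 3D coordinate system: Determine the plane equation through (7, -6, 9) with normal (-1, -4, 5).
d = n·P = (-1)(7) + (-4)(-6) + (5)(9) = 62
Plane: -x - 4y + 5z = 62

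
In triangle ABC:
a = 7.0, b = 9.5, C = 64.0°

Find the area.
Using A = ½ab·sin(C):
A = ½·7.0·9.5·sin(64.0°) = ½·66.5·0.898794 = 29.88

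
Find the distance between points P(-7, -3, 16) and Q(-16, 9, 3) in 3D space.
d = √[(-9)² + (12)² + (-13)²] = √394 = 19.85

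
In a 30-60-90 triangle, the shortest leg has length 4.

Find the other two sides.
Long leg = 4√3 = 6.928, Hypotenuse = 8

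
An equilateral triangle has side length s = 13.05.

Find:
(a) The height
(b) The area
(a) Height h = s·√3/2 = 13.05·√3/2 = 11.3
(b) Area = (√3/4)·s² = (√3/4)·13.05² = (√3/4)·170.303 = 73.74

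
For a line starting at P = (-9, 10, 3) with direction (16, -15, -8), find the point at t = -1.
P(-1) = (-9 + 16(-1), 10 + (-15)(-1), 3 + (-8)(-1)) = (-25, 25, 11)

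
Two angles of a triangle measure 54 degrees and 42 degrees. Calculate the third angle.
Sum of angles in a triangle = 180 degrees
Third angle = 180 - 54 - 42
Third angle = 84 degrees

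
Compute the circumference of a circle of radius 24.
Circumference = 2 * pi * r
Circumference = 2 * pi * 24
Circumference = 150.80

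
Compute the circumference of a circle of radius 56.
Circumference = 2 * pi * r
Circumference = 2 * pi * 56
Circumference = 351.86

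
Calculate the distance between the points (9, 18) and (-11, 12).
Using the distance formula: d = sqrt((x₂-x₁)² + (y₂-y₁)²)
dx = (-11) - 9 = -20
dy = 12 - 18 = -6
d = sqrt((-20)² + (-6)²) = sqrt(400 + 36) = sqrt(436) = 20.88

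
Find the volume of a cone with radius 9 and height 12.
Volume = (1/3) * pi * r² * h
Volume = (1/3) * pi * 9² * 12
Volume = (1/3) * pi * 81 * 12
Volume = (1/3) * pi * 972
Volume = 1017.88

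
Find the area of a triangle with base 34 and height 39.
Area = (1/2) * base * height
Area = (1/2) * 34 * 39
Area = 663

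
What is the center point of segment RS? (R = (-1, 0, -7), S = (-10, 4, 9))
Midpoint = ((-1-10)/2, (0+4)/2, (-7+9)/2) = (-5.5, 2, 1)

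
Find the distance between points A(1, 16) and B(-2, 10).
Using the distance formula: d = sqrt((x₂-x₁)² + (y₂-y₁)²)
dx = (-2) - 1 = -3
dy = 10 - 16 = -6
d = sqrt((-3)² + (-6)²) = sqrt(9 + 36) = sqrt(45) = 6.71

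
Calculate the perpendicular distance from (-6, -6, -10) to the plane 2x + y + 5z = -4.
d = |2(-6) + 1(-6) + 5(-10) - (-4)| / √(2² + 1² + 5²) = 64/√30 = 11.68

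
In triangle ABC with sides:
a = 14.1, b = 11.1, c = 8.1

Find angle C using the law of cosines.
cos(C) = (a² + b² - c²)/(2ab)
cos(C) = (14.1² + 11.1² - 8.1²)/(2·14.1·11.1) = 256.41/313.02 = 0.819149
C = arccos(0.819149) = 35°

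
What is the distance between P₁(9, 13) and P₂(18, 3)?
Using the distance formula: d = sqrt((x₂-x₁)² + (y₂-y₁)²)
dx = 18 - 9 = 9
dy = 3 - 13 = -10
d = sqrt(9² + (-10)²) = sqrt(81 + 100) = sqrt(181) = 13.45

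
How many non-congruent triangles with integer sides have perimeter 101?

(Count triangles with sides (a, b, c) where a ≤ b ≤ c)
With a ≤ b ≤ c and a + b + c = 101, the triangle inequality a + b > c gives c < 101/2, so c ≤ 50.
Iterate a from 1 to ⌊p/3⌋ = 33; for each a, b ranges from a to ⌊(p−a)/2⌋ with c = p − a − b, keeping only c ≥ b.
Triples: (1, 50, 50), (2, 49, 50), (3, 48, 50), …
Count = 225 triangles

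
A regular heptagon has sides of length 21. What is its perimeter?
Perimeter = number of sides * side length
Perimeter = 7 * 21
Perimeter = 147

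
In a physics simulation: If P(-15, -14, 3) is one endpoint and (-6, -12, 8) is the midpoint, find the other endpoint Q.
Q = (2×(-6) - (-15), 2×(-12) - (-14), 2×8 - 3) = (3, -10, 13)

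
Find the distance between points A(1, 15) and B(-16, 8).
Using the distance formula: d = sqrt((x₂-x₁)² + (y₂-y₁)²)
dx = (-16) - 1 = -17
dy = 8 - 15 = -7
d = sqrt((-17)² + (-7)²) = sqrt(289 + 49) = sqrt(338) = 18.38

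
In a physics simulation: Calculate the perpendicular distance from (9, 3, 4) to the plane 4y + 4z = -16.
d = |0(9) + 4(3) + 4(4) - (-16)| / √(0² + 4² + 4²) = 44/√32 = 7.778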